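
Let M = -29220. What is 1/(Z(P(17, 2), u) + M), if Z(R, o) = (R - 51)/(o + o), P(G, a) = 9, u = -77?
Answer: -11/321417 ≈ -3.4223e-5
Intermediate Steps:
Z(R, o) = (-51 + R)/(2*o) (Z(R, o) = (-51 + R)/((2*o)) = (-51 + R)*(1/(2*o)) = (-51 + R)/(2*o))
1/(Z(P(17, 2), u) + M) = 1/((1/2)*(-51 + 9)/(-77) - 29220) = 1/((1/2)*(-1/77)*(-42) - 29220) = 1/(3/11 - 29220) = 1/(-321417/11) = -11/321417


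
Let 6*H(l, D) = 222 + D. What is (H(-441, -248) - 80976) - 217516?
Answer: -895489/3 ≈ -2.9850e+5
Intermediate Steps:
H(l, D) = 37 + D/6 (H(l, D) = (222 + D)/6 = 37 + D/6)
(H(-441, -248) - 80976) - 217516 = ((37 + (1/6)*(-248)) - 80976) - 217516 = ((37 - 124/3) - 80976) - 217516 = (-13/3 - 80976) - 217516 = -242941/3 - 217516 = -895489/3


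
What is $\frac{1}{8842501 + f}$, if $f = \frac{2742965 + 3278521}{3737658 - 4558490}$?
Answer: $\frac{410416}{3629100879673} \approx 1.1309 \cdot 10^{-7}$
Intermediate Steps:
$f = - \frac{3010743}{410416}$ ($f = \frac{6021486}{-820832} = 6021486 \left(- \frac{1}{820832}\right) = - \frac{3010743}{410416} \approx -7.3358$)
$\frac{1}{8842501 + f} = \frac{1}{8842501 - \frac{3010743}{410416}} = \frac{1}{\frac{3629100879673}{410416}} = \frac{410416}{3629100879673}$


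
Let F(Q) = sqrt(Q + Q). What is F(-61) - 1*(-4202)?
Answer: 4202 + I*sqrt(122) ≈ 4202.0 + 11.045*I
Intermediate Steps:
F(Q) = sqrt(2)*sqrt(Q) (F(Q) = sqrt(2*Q) = sqrt(2)*sqrt(Q))
F(-61) - 1*(-4202) = sqrt(2)*sqrt(-61) - 1*(-4202) = sqrt(2)*(I*sqrt(61)) + 4202 = I*sqrt(122) + 4202 = 4202 + I*sqrt(122)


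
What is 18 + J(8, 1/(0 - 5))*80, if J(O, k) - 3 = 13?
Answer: 1298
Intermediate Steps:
J(O, k) = 16 (J(O, k) = 3 + 13 = 16)
18 + J(8, 1/(0 - 5))*80 = 18 + 16*80 = 18 + 1280 = 1298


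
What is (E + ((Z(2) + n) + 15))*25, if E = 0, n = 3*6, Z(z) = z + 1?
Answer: 900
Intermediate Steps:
Z(z) = 1 + z
n = 18
(E + ((Z(2) + n) + 15))*25 = (0 + (((1 + 2) + 18) + 15))*25 = (0 + ((3 + 18) + 15))*25 = (0 + (21 + 15))*25 = (0 + 36)*25 = 36*25 = 900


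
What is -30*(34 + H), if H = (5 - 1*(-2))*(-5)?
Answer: 30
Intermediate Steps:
H = -35 (H = (5 + 2)*(-5) = 7*(-5) = -35)
-30*(34 + H) = -30*(34 - 35) = -30*(-1) = 30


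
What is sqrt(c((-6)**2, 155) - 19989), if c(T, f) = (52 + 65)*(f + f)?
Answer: 9*sqrt(201) ≈ 127.60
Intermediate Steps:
c(T, f) = 234*f (c(T, f) = 117*(2*f) = 234*f)
sqrt(c((-6)**2, 155) - 19989) = sqrt(234*155 - 19989) = sqrt(36270 - 19989) = sqrt(16281) = 9*sqrt(201)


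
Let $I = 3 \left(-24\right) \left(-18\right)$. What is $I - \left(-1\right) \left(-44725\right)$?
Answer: $-43429$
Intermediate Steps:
$I = 1296$ ($I = \left(-72\right) \left(-18\right) = 1296$)
$I - \left(-1\right) \left(-44725\right) = 1296 - \left(-1\right) \left(-44725\right) = 1296 - 44725 = -43429$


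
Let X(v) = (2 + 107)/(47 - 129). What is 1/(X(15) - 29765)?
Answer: -82/2440839 ≈ -3.3595e-5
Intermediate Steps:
X(v) = -109/82 (X(v) = 109/(-82) = 109*(-1/82) = -109/82)
1/(X(15) - 29765) = 1/(-109/82 - 29765) = 1/(-2440839/82) = -82/2440839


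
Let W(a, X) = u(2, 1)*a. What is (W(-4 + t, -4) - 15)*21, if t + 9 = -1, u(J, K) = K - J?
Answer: -21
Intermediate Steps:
t = -10 (t = -9 - 1 = -10)
W(a, X) = -a (W(a, X) = (1 - 1*2)*a = (1 - 2)*a = -a)
(W(-4 + t, -4) - 15)*21 = (-(-4 - 10) - 15)*21 = (-1*(-14) - 15)*21 = (14 - 15)*21 = -1*21 = -21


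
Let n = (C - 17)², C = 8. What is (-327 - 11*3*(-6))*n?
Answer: -10449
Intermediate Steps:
n = 81 (n = (8 - 17)² = (-9)² = 81)
(-327 - 11*3*(-6))*n = (-327 - 11*3*(-6))*81 = (-327 - 33*(-6))*81 = (-327 + 198)*81 = -129*81 = -10449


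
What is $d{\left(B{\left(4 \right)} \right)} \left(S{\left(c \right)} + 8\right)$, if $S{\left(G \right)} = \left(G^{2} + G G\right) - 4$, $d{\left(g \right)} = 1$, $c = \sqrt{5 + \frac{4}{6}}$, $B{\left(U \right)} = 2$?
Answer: $\frac{46}{3} \approx 15.333$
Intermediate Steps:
$c = \frac{\sqrt{51}}{3}$ ($c = \sqrt{5 + 4 \cdot \frac{1}{6}} = \sqrt{5 + \frac{2}{3}} = \sqrt{\frac{17}{3}} = \frac{\sqrt{51}}{3} \approx 2.3805$)
$S{\left(G \right)} = -4 + 2 G^{2}$ ($S{\left(G \right)} = \left(G^{2} + G^{2}\right) - 4 = 2 G^{2} - 4 = -4 + 2 G^{2}$)
$d{\left(B{\left(4 \right)} \right)} \left(S{\left(c \right)} + 8\right) = 1 \left(\left(-4 + 2 \left(\frac{\sqrt{51}}{3}\right)^{2}\right) + 8\right) = 1 \left(\left(-4 + 2 \cdot \frac{17}{3}\right) + 8\right) = 1 \left(\left(-4 + \frac{34}{3}\right) + 8\right) = 1 \left(\frac{22}{3} + 8\right) = 1 \cdot \frac{46}{3} = \frac{46}{3}$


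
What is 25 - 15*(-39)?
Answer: 610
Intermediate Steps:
25 - 15*(-39) = 25 + 585 = 610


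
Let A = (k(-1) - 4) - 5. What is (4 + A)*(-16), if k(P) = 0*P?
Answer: 80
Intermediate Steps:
k(P) = 0
A = -9 (A = (0 - 4) - 5 = -4 - 5 = -9)
(4 + A)*(-16) = (4 - 9)*(-16) = -5*(-16) = 80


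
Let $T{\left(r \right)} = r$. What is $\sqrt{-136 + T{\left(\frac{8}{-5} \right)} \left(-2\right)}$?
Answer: $\frac{2 i \sqrt{830}}{5} \approx 11.524 i$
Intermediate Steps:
$\sqrt{-136 + T{\left(\frac{8}{-5} \right)} \left(-2\right)} = \sqrt{-136 + \frac{8}{-5} \left(-2\right)} = \sqrt{-136 + 8 \left(- \frac{1}{5}\right) \left(-2\right)} = \sqrt{-136 - - \frac{16}{5}} = \sqrt{-136 + \frac{16}{5}} = \sqrt{- \frac{664}{5}} = \frac{2 i \sqrt{830}}{5}$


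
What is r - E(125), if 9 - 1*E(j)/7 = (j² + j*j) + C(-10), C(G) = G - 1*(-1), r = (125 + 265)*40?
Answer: 234224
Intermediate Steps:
r = 15600 (r = 390*40 = 15600)
C(G) = 1 + G (C(G) = G + 1 = 1 + G)
E(j) = 126 - 14*j² (E(j) = 63 - 7*((j² + j*j) + (1 - 10)) = 63 - 7*((j² + j²) - 9) = 63 - 7*(2*j² - 9) = 63 - 7*(-9 + 2*j²) = 63 + (63 - 14*j²) = 126 - 14*j²)
r - E(125) = 15600 - (126 - 14*125²) = 15600 - (126 - 14*15625) = 15600 - (126 - 218750) = 15600 - 1*(-218624) = 15600 + 218624 = 234224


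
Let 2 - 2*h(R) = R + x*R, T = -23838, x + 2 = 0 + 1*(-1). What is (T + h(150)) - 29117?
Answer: -52804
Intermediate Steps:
x = -3 (x = -2 + (0 + 1*(-1)) = -2 + (0 - 1) = -2 - 1 = -3)
h(R) = 1 + R (h(R) = 1 - (R - 3*R)/2 = 1 - (-1)*R = 1 + R)
(T + h(150)) - 29117 = (-23838 + (1 + 150)) - 29117 = (-23838 + 151) - 29117 = -23687 - 29117 = -52804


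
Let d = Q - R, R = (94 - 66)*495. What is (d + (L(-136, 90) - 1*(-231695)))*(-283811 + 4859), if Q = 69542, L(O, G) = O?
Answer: -80126451432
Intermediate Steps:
R = 13860 (R = 28*495 = 13860)
d = 55682 (d = 69542 - 1*13860 = 69542 - 13860 = 55682)
(d + (L(-136, 90) - 1*(-231695)))*(-283811 + 4859) = (55682 + (-136 - 1*(-231695)))*(-283811 + 4859) = (55682 + (-136 + 231695))*(-278952) = (55682 + 231559)*(-278952) = 287241*(-278952) = -80126451432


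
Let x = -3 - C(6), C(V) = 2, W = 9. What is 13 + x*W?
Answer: -32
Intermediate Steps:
x = -5 (x = -3 - 1*2 = -3 - 2 = -5)
13 + x*W = 13 - 5*9 = 13 - 45 = -32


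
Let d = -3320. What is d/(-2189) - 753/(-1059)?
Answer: 1721399/772717 ≈ 2.2277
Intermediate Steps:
d/(-2189) - 753/(-1059) = -3320/(-2189) - 753/(-1059) = -3320*(-1/2189) - 753*(-1/1059) = 3320/2189 + 251/353 = 1721399/772717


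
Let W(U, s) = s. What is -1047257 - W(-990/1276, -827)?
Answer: -1046430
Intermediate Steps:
-1047257 - W(-990/1276, -827) = -1047257 - 1*(-827) = -1047257 + 827 = -1046430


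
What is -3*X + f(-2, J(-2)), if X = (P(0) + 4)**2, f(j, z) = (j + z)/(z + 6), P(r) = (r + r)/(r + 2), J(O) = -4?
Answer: -51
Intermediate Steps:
P(r) = 2*r/(2 + r) (P(r) = (2*r)/(2 + r) = 2*r/(2 + r))
f(j, z) = (j + z)/(6 + z)
X = 16 (X = (2*0/(2 + 0) + 4)**2 = (2*0/2 + 4)**2 = (2*0*(1/2) + 4)**2 = (0 + 4)**2 = 4**2 = 16)
-3*X + f(-2, J(-2)) = -3*16 + (-2 - 4)/(6 - 4) = -48 - 6/2 = -48 + (1/2)*(-6) = -48 - 3 = -51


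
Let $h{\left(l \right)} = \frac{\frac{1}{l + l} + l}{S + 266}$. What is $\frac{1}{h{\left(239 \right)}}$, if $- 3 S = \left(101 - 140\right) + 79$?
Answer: $\frac{362324}{342729} \approx 1.0572$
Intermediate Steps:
$S = - \frac{40}{3}$ ($S = - \frac{\left(101 - 140\right) + 79}{3} = - \frac{-39 + 79}{3} = \left(- \frac{1}{3}\right) 40 = - \frac{40}{3} \approx -13.333$)
$h{\left(l \right)} = \frac{3 l}{758} + \frac{3}{1516 l}$ ($h{\left(l \right)} = \frac{\frac{1}{l + l} + l}{- \frac{40}{3} + 266} = \frac{\frac{1}{2 l} + l}{\frac{758}{3}} = \left(\frac{1}{2 l} + l\right) \frac{3}{758} = \left(l + \frac{1}{2 l}\right) \frac{3}{758} = \frac{3 l}{758} + \frac{3}{1516 l}$)
$\frac{1}{h{\left(239 \right)}} = \frac{1}{\frac{3}{1516} \cdot \frac{1}{239} \left(1 + 2 \cdot 239^{2}\right)} = \frac{1}{\frac{3}{1516} \cdot \frac{1}{239} \left(1 + 2 \cdot 57121\right)} = \frac{1}{\frac{3}{1516} \cdot \frac{1}{239} \left(1 + 114242\right)} = \frac{1}{\frac{3}{1516} \cdot \frac{1}{239} \cdot 114243} = \frac{1}{\frac{342729}{362324}} = \frac{362324}{342729}$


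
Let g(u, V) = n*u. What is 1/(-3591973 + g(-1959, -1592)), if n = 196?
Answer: -1/3975937 ≈ -2.5151e-7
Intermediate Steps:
g(u, V) = 196*u
1/(-3591973 + g(-1959, -1592)) = 1/(-3591973 + 196*(-1959)) = 1/(-3591973 - 383964) = 1/(-3975937) = -1/3975937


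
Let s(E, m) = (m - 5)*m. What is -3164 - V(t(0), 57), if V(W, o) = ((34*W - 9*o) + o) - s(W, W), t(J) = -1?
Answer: -2668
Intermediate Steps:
s(E, m) = m*(-5 + m) (s(E, m) = (-5 + m)*m = m*(-5 + m))
V(W, o) = -8*o + 34*W - W*(-5 + W) (V(W, o) = ((34*W - 9*o) + o) - W*(-5 + W) = ((-9*o + 34*W) + o) - W*(-5 + W) = (-8*o + 34*W) - W*(-5 + W) = -8*o + 34*W - W*(-5 + W))
-3164 - V(t(0), 57) = -3164 - (-1*(-1)² - 8*57 + 39*(-1)) = -3164 - (-1*1 - 456 - 39) = -3164 - (-1 - 456 - 39) = -3164 - 1*(-496) = -3164 + 496 = -2668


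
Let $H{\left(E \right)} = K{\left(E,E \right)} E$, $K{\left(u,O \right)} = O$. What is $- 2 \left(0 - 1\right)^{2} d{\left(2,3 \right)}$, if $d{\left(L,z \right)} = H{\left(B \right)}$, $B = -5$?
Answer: $-50$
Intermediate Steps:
$H{\left(E \right)} = E^{2}$ ($H{\left(E \right)} = E E = E^{2}$)
$d{\left(L,z \right)} = 25$ ($d{\left(L,z \right)} = \left(-5\right)^{2} = 25$)
$- 2 \left(0 - 1\right)^{2} d{\left(2,3 \right)} = - 2 \left(0 - 1\right)^{2} \cdot 25 = - 2 \left(-1\right)^{2} \cdot 25 = \left(-2\right) 1 \cdot 25 = \left(-2\right) 25 = -50$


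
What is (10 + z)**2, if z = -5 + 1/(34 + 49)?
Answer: 173056/6889 ≈ 25.121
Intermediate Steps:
z = -414/83 (z = -5 + 1/83 = -414/83 ≈ -4.9880)
(10 + z)**2 = (10 - 414/83)**2 = (416/83)**2 = 173056/6889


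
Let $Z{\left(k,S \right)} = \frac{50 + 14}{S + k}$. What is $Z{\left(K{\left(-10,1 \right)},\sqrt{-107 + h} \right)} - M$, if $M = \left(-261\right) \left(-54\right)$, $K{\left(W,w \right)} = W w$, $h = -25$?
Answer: $- \frac{408806}{29} - \frac{16 i \sqrt{33}}{29} \approx -14097.0 - 3.1694 i$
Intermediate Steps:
$Z{\left(k,S \right)} = \frac{64}{S + k}$
$M = 14094$
$Z{\left(K{\left(-10,1 \right)},\sqrt{-107 + h} \right)} - M = \frac{64}{\sqrt{-107 - 25} - 10} - 14094 = \frac{64}{\sqrt{-132} - 10} - 14094 = \frac{64}{2 i \sqrt{33} - 10} - 14094 = \frac{64}{-10 + 2 i \sqrt{33}} - 14094 = -14094 + \frac{64}{-10 + 2 i \sqrt{33}}$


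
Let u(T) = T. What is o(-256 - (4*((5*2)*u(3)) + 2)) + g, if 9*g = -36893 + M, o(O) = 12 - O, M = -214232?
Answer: -247615/9 ≈ -27513.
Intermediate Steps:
g = -251125/9 (g = (-36893 - 214232)/9 = (⅑)*(-251125) = -251125/9 ≈ -27903.)
o(-256 - (4*((5*2)*u(3)) + 2)) + g = (12 - (-256 - (4*((5*2)*3) + 2))) - 251125/9 = (12 - (-256 - (4*(10*3) + 2))) - 251125/9 = (12 - (-256 - (4*30 + 2))) - 251125/9 = (12 - (-256 - (120 + 2))) - 251125/9 = (12 - (-256 - 1*122)) - 251125/9 = (12 - (-256 - 122)) - 251125/9 = (12 - 1*(-378)) - 251125/9 = (12 + 378) - 251125/9 = 390 - 251125/9 = -247615/9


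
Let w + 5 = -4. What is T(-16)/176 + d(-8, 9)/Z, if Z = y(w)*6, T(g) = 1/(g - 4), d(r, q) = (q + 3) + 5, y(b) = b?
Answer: -29947/95040 ≈ -0.31510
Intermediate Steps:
w = -9 (w = -5 - 4 = -9)
d(r, q) = 8 + q (d(r, q) = (3 + q) + 5 = 8 + q)
T(g) = 1/(-4 + g)
Z = -54 (Z = -9*6 = -54)
T(-16)/176 + d(-8, 9)/Z = 1/(-4 - 16*176) + (8 + 9)/(-54) = (1/176)/(-20) + 17*(-1/54) = -1/20*1/176 - 17/54 = -1/3520 - 17/54 = -29947/95040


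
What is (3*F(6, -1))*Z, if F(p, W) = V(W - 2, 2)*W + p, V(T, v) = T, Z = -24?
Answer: -648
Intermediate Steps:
F(p, W) = p + W*(-2 + W) (F(p, W) = (W - 2)*W + p = (-2 + W)*W + p = W*(-2 + W) + p = p + W*(-2 + W))
(3*F(6, -1))*Z = (3*(6 - (-2 - 1)))*(-24) = (3*(6 - 1*(-3)))*(-24) = (3*(6 + 3))*(-24) = (3*9)*(-24) = 27*(-24) = -648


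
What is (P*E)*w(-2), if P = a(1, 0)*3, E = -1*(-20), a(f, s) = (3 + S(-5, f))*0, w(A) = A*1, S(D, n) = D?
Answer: 0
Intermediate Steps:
w(A) = A
a(f, s) = 0 (a(f, s) = (3 - 5)*0 = -2*0 = 0)
E = 20
P = 0 (P = 0*3 = 0)
(P*E)*w(-2) = (0*20)*(-2) = 0*(-2) = 0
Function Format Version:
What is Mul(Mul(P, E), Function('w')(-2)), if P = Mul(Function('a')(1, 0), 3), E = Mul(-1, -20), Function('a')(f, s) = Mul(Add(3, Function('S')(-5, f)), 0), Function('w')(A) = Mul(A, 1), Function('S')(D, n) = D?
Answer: 0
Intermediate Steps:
Function('w')(A) = A
Function('a')(f, s) = 0 (Function('a')(f, s) = Mul(Add(3, -5), 0) = Mul(-2, 0) = 0)
E = 20
P = 0 (P = Mul(0, 3) = 0)
Mul(Mul(P, E), Function('w')(-2)) = Mul(Mul(0, 20), -2) = Mul(0, -2) = 0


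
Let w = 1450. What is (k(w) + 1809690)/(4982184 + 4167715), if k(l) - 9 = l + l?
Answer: 1812599/9149899 ≈ 0.19810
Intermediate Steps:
k(l) = 9 + 2*l (k(l) = 9 + (l + l) = 9 + 2*l)
(k(w) + 1809690)/(4982184 + 4167715) = ((9 + 2*1450) + 1809690)/(4982184 + 4167715) = ((9 + 2900) + 1809690)/9149899 = (2909 + 1809690)*(1/9149899) = 1812599*(1/9149899) = 1812599/9149899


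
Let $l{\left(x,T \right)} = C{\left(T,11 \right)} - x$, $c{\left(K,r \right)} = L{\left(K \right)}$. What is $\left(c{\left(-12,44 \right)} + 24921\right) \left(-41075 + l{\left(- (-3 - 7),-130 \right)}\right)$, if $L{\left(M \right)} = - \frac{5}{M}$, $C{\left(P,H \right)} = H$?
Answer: $- \frac{6141733609}{6} \approx -1.0236 \cdot 10^{9}$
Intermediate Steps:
$c{\left(K,r \right)} = - \frac{5}{K}$
$l{\left(x,T \right)} = 11 - x$
$\left(c{\left(-12,44 \right)} + 24921\right) \left(-41075 + l{\left(- (-3 - 7),-130 \right)}\right) = \left(- \frac{5}{-12} + 24921\right) \left(-41075 + \left(11 - - (-3 - 7)\right)\right) = \left(\left(-5\right) \left(- \frac{1}{12}\right) + 24921\right) \left(-41075 + \left(11 - \left(-1\right) \left(-10\right)\right)\right) = \left(\frac{5}{12} + 24921\right) \left(-41075 + \left(11 - 10\right)\right) = \frac{299057 \left(-41075 + \left(11 - 10\right)\right)}{12} = \frac{299057 \left(-41075 + 1\right)}{12} = \frac{299057}{12} \left(-41074\right) = - \frac{6141733609}{6}$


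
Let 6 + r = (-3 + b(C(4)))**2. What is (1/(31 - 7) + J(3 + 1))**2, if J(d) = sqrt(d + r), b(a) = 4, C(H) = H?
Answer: -575/576 + I/12 ≈ -0.99826 + 0.083333*I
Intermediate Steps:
r = -5 (r = -6 + (-3 + 4)**2 = -6 + 1**2 = -6 + 1 = -5)
J(d) = sqrt(-5 + d) (J(d) = sqrt(d - 5) = sqrt(-5 + d))
(1/(31 - 7) + J(3 + 1))**2 = (1/(31 - 7) + sqrt(-5 + (3 + 1)))**2 = (1/24 + sqrt(-5 + 4))**2 = (1/24 + sqrt(-1))**2 = (1/24 + I)**2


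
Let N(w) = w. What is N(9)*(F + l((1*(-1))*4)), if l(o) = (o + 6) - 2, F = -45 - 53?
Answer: -882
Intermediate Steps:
F = -98
l(o) = 4 + o (l(o) = (6 + o) - 2 = 4 + o)
N(9)*(F + l((1*(-1))*4)) = 9*(-98 + (4 + (1*(-1))*4)) = 9*(-98 + (4 - 1*4)) = 9*(-98 + (4 - 4)) = 9*(-98 + 0) = 9*(-98) = -882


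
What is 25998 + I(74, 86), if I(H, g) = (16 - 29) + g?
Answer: 26071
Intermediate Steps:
I(H, g) = -13 + g
25998 + I(74, 86) = 25998 + (-13 + 86) = 25998 + 73 = 26071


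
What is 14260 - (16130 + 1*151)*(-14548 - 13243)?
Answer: 452479531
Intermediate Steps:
14260 - (16130 + 1*151)*(-14548 - 13243) = 14260 - (16130 + 151)*(-27791) = 14260 - 16281*(-27791) = 14260 - 1*(-452465271) = 14260 + 452465271 = 452479531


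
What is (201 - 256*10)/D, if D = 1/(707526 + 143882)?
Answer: -2008471472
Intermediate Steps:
D = 1/851408 ≈ 1.1745e-6
(201 - 256*10)/D = (201 - 256*10)/(1/851408) = (201 - 2560)*851408 = -2359*851408 = -2008471472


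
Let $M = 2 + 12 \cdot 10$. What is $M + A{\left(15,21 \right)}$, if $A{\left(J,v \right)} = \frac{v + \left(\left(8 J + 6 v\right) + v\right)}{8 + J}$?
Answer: $\frac{3094}{23} \approx 134.52$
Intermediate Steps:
$A{\left(J,v \right)} = \frac{8 J + 8 v}{8 + J}$ ($A{\left(J,v \right)} = \frac{v + \left(\left(6 v + 8 J\right) + v\right)}{8 + J} = \frac{v + \left(7 v + 8 J\right)}{8 + J} = \frac{8 J + 8 v}{8 + J}$)
$M = 122$ ($M = 2 + 120 = 122$)
$M + A{\left(15,21 \right)} = 122 + \frac{8 \left(15 + 21\right)}{8 + 15} = 122 + 8 \cdot \frac{1}{23} \cdot 36 = 122 + \frac{288}{23} = \frac{3094}{23}$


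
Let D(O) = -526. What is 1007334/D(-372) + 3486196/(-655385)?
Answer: -331012666343/172366255 ≈ -1920.4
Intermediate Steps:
1007334/D(-372) + 3486196/(-655385) = 1007334/(-526) + 3486196/(-655385) = 1007334*(-1/526) + 3486196*(-1/655385) = -503667/263 - 3486196/655385 = -331012666343/172366255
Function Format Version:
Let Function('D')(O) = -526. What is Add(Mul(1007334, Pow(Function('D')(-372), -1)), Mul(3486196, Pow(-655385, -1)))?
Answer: Rational(-331012666343, 172366255) ≈ -1920.4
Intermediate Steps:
Add(Mul(1007334, Pow(Function('D')(-372), -1)), Mul(3486196, Pow(-655385, -1))) = Add(Mul(1007334, Pow(-526, -1)), Mul(3486196, Pow(-655385, -1))) = Add(Mul(1007334, Rational(-1, 526)), Mul(3486196, Rational(-1, 655385))) = Add(Rational(-503667, 263), Rational(-3486196, 655385)) = Rational(-331012666343, 172366255)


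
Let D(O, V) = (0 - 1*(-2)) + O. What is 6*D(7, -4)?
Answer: 54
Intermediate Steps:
D(O, V) = 2 + O (D(O, V) = (0 + 2) + O = 2 + O)
6*D(7, -4) = 6*(2 + 7) = 6*9 = 54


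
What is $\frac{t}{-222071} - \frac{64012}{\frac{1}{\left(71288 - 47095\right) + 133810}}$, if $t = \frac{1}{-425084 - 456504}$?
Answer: $- \frac{1980086887416506458927}{195775128748} \approx -1.0114 \cdot 10^{10}$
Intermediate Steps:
$t = - \frac{1}{881588}$ ($t = \frac{1}{-881588} = - \frac{1}{881588} \approx -1.1343 \cdot 10^{-6}$)
$\frac{t}{-222071} - \frac{64012}{\frac{1}{\left(71288 - 47095\right) + 133810}} = - \frac{1}{881588 \left(-222071\right)} - \frac{64012}{\frac{1}{\left(71288 - 47095\right) + 133810}} = \left(- \frac{1}{881588}\right) \left(- \frac{1}{222071}\right) - \frac{64012}{\frac{1}{\left(71288 - 47095\right) + 133810}} = \frac{1}{195775128748} - \frac{64012}{\frac{1}{24193 + 133810}} = \frac{1}{195775128748} - \frac{64012}{\frac{1}{158003}} = \frac{1}{195775128748} - 64012 \frac{1}{\frac{1}{158003}} = \frac{1}{195775128748} - 10114088036 = - \frac{1980086887416506458927}{195775128748}$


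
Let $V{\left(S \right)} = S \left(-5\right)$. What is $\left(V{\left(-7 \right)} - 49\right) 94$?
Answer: $-1316$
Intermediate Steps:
$V{\left(S \right)} = - 5 S$
$\left(V{\left(-7 \right)} - 49\right) 94 = \left(\left(-5\right) \left(-7\right) - 49\right) 94 = \left(35 - 49\right) 94 = \left(-14\right) 94 = -1316$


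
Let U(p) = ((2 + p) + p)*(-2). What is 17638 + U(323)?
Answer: 16342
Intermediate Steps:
U(p) = -4 - 4*p (U(p) = (2 + 2*p)*(-2) = -4 - 4*p)
17638 + U(323) = 17638 + (-4 - 4*323) = 17638 + (-4 - 1292) = 17638 - 1296 = 16342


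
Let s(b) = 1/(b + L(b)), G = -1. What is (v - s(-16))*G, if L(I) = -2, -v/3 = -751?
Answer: -40555/18 ≈ -2253.1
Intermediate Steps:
v = 2253 (v = -3*(-751) = 2253)
s(b) = 1/(-2 + b) (s(b) = 1/(b - 2) = 1/(-2 + b))
(v - s(-16))*G = (2253 - 1/(-2 - 16))*(-1) = (2253 - 1/(-18))*(-1) = (2253 - 1*(-1/18))*(-1) = (2253 + 1/18)*(-1) = (40555/18)*(-1) = -40555/18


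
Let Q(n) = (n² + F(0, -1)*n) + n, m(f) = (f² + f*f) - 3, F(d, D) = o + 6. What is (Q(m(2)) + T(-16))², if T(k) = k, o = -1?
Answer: 1521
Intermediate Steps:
F(d, D) = 5 (F(d, D) = -1 + 6 = 5)
m(f) = -3 + 2*f² (m(f) = (f² + f²) - 3 = 2*f² - 3 = -3 + 2*f²)
Q(n) = n² + 6*n (Q(n) = (n² + 5*n) + n = n² + 6*n)
(Q(m(2)) + T(-16))² = ((-3 + 2*2²)*(6 + (-3 + 2*2²)) - 16)² = ((-3 + 2*4)*(6 + (-3 + 2*4)) - 16)² = ((-3 + 8)*(6 + (-3 + 8)) - 16)² = (5*(6 + 5) - 16)² = (5*11 - 16)² = (55 - 16)² = 39² = 1521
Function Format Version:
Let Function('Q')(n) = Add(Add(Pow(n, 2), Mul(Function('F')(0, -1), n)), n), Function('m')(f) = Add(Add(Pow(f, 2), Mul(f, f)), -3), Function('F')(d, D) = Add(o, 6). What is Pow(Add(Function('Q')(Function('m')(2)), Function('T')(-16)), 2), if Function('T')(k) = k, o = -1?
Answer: 1521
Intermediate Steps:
Function('F')(d, D) = 5 (Function('F')(d, D) = Add(-1, 6) = 5)
Function('m')(f) = Add(-3, Mul(2, Pow(f, 2))) (Function('m')(f) = Add(Add(Pow(f, 2), Pow(f, 2)), -3) = Add(Mul(2, Pow(f, 2)), -3) = Add(-3, Mul(2, Pow(f, 2))))
Function('Q')(n) = Add(Pow(n, 2), Mul(6, n)) (Function('Q')(n) = Add(Add(Pow(n, 2), Mul(5, n)), n) = Add(Pow(n, 2), Mul(6, n)))
Pow(Add(Function('Q')(Function('m')(2)), Function('T')(-16)), 2) = Pow(Add(Mul(Add(-3, Mul(2, Pow(2, 2))), Add(6, Add(-3, Mul(2, Pow(2, 2))))), -16), 2) = Pow(Add(Mul(Add(-3, Mul(2, 4)), Add(6, Add(-3, Mul(2, 4)))), -16), 2) = Pow(Add(Mul(Add(-3, 8), Add(6, Add(-3, 8))), -16), 2) = Pow(Add(Mul(5, Add(6, 5)), -16), 2) = Pow(Add(Mul(5, 11), -16), 2) = Pow(Add(55, -16), 2) = Pow(39, 2) = 1521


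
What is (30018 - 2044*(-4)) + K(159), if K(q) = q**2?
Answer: 63475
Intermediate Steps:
(30018 - 2044*(-4)) + K(159) = (30018 - 2044*(-4)) + 159**2 = (30018 + 8176) + 25281 = 38194 + 25281 = 63475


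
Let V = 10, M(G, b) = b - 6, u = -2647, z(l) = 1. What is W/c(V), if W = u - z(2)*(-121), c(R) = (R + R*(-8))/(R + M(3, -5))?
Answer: -1263/35 ≈ -36.086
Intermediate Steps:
M(G, b) = -6 + b
c(R) = -7*R/(-11 + R) (c(R) = (R + R*(-8))/(R + (-6 - 5)) = (R - 8*R)/(R - 11) = (-7*R)/(-11 + R) = -7*R/(-11 + R))
W = -2526 (W = -2647 - (-121) = -2647 - 1*(-121) = -2647 + 121 = -2526)
W/c(V) = -2526/((-7*10/(-11 + 10))) = -2526/((-7*10/(-1))) = -2526/((-7*10*(-1))) = -2526/70 = -2526*1/70 = -1263/35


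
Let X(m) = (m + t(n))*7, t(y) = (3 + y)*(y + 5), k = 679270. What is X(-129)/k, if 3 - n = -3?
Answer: -21/67927 ≈ -0.00030916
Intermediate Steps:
n = 6 (n = 3 - 1*(-3) = 3 + 3 = 6)
t(y) = (3 + y)*(5 + y)
X(m) = 693 + 7*m (X(m) = (m + (15 + 6² + 8*6))*7 = (m + (15 + 36 + 48))*7 = (m + 99)*7 = (99 + m)*7 = 693 + 7*m)
X(-129)/k = (693 + 7*(-129))/679270 = (693 - 903)*(1/679270) = -210*1/679270 = -21/67927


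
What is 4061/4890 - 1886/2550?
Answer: 12589/138550 ≈ 0.090863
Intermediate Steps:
4061/4890 - 1886/2550 = 4061*(1/4890) - 1886*1/2550 = 4061/4890 - 943/1275 = 12589/138550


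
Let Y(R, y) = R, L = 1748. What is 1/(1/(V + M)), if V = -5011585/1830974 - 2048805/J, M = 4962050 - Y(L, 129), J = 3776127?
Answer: 11431819174526662477/2304663452566 ≈ 4.9603e+6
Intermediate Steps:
M = 4960302 (M = 4962050 - 1*1748 = 4962050 - 1748 = 4960302)
V = -7558563372455/2304663452566 (V = -5011585/1830974 - 2048805/3776127 = -5011585*1/1830974 - 2048805*1/3776127 = -5011585/1830974 - 682935/1258709 = -7558563372455/2304663452566 ≈ -3.2797)
1/(1/(V + M)) = 1/(1/(-7558563372455/2304663452566 + 4960302)) = 1/(1/(11431819174526662477/2304663452566)) = 1/(2304663452566/11431819174526662477) = 11431819174526662477/2304663452566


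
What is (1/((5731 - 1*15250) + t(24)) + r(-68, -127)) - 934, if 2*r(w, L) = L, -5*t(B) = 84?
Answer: -95119615/95358 ≈ -997.50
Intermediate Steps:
t(B) = -84/5 (t(B) = -⅕*84 = -84/5)
r(w, L) = L/2
(1/((5731 - 1*15250) + t(24)) + r(-68, -127)) - 934 = (1/((5731 - 1*15250) - 84/5) + (½)*(-127)) - 934 = (1/((5731 - 15250) - 84/5) - 127/2) - 934 = (1/(-9519 - 84/5) - 127/2) - 934 = (1/(-47679/5) - 127/2) - 934 = (-5/47679 - 127/2) - 934 = -6055243/95358 - 934 = -95119615/95358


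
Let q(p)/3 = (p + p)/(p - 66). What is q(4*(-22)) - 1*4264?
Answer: -29824/7 ≈ -4260.6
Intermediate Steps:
q(p) = 6*p/(-66 + p) (q(p) = 3*((p + p)/(p - 66)) = 3*((2*p)/(-66 + p)) = 3*(2*p/(-66 + p)) = 6*p/(-66 + p))
q(4*(-22)) - 1*4264 = 6*(4*(-22))/(-66 + 4*(-22)) - 1*4264 = 6*(-88)/(-66 - 88) - 4264 = 6*(-88)/(-154) - 4264 = 6*(-88)*(-1/154) - 4264 = 24/7 - 4264 = -29824/7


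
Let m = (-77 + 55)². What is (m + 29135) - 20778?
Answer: 8841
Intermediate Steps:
m = 484 (m = (-22)² = 484)
(m + 29135) - 20778 = (484 + 29135) - 20778 = 29619 - 20778 = 8841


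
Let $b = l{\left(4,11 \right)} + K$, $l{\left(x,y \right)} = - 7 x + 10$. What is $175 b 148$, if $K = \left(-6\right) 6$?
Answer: $-1398600$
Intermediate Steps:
$K = -36$
$l{\left(x,y \right)} = 10 - 7 x$
$b = -54$ ($b = \left(10 - 28\right) - 36 = -18 - 36 = -54$)
$175 b 148 = 175 \left(-54\right) 148 = \left(-9450\right) 148 = -1398600$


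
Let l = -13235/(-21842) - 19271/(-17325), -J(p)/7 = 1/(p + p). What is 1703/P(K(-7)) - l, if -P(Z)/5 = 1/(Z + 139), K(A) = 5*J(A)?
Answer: -1302729288503/27029475 ≈ -48197.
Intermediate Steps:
J(p) = -7/(2*p) (J(p) = -7/(p + p) = -7*1/(2*p) = -7/(2*p))
l = 92887651/54058950 (l = -13235*(-1/21842) - 19271*(-1/17325) = 13235/21842 + 2753/2475 = 92887651/54058950 ≈ 1.7183)
K(A) = -35/(2*A) (K(A) = 5*(-7/(2*A)) = -35/(2*A))
P(Z) = -5/(139 + Z) (P(Z) = -5/(Z + 139) = -5/(139 + Z))
1703/P(K(-7)) - l = 1703/((-5/(139 - 35/2/(-7)))) - 1*92887651/54058950 = 1703/((-5/(139 - 35/2*(-⅐)))) - 92887651/54058950 = 1703/((-5/(139 + 5/2))) - 92887651/54058950 = 1703/((-5/283/2)) - 92887651/54058950 = 1703/((-5*2/283)) - 92887651/54058950 = 1703/(-10/283) - 92887651/54058950 = 1703*(-283/10) - 92887651/54058950 = -481949/10 - 92887651/54058950 = -1302729288503/27029475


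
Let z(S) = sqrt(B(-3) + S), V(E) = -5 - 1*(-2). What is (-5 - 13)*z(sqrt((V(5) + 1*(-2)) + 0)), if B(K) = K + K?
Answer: -18*sqrt(-6 + I*sqrt(5)) ≈ -8.0812 - 44.825*I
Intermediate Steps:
V(E) = -3 (V(E) = -5 + 2 = -3)
B(K) = 2*K
z(S) = sqrt(-6 + S) (z(S) = sqrt(2*(-3) + S) = sqrt(-6 + S))
(-5 - 13)*z(sqrt((V(5) + 1*(-2)) + 0)) = (-5 - 13)*sqrt(-6 + sqrt((-3 + 1*(-2)) + 0)) = -18*sqrt(-6 + sqrt((-3 - 2) + 0)) = -18*sqrt(-6 + sqrt(-5 + 0)) = -18*sqrt(-6 + sqrt(-5)) = -18*sqrt(-6 + I*sqrt(5))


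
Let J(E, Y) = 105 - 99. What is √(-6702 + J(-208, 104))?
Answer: 6*I*√186 ≈ 81.829*I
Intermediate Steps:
J(E, Y) = 6
√(-6702 + J(-208, 104)) = √(-6702 + 6) = √(-6696) = 6*I*√186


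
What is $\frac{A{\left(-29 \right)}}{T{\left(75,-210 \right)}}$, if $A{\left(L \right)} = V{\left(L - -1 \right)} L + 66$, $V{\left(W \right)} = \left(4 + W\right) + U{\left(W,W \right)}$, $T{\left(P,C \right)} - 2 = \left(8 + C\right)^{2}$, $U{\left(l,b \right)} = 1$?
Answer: $\frac{733}{40806} \approx 0.017963$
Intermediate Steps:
$T{\left(P,C \right)} = 2 + \left(8 + C\right)^{2}$
$V{\left(W \right)} = 5 + W$ ($V{\left(W \right)} = \left(4 + W\right) + 1 = 5 + W$)
$A{\left(L \right)} = 66 + L \left(6 + L\right)$ ($A{\left(L \right)} = \left(5 + \left(L - -1\right)\right) L + 66 = \left(5 + \left(L + 1\right)\right) L + 66 = \left(5 + \left(1 + L\right)\right) L + 66 = \left(6 + L\right) L + 66 = L \left(6 + L\right) + 66 = 66 + L \left(6 + L\right)$)
$\frac{A{\left(-29 \right)}}{T{\left(75,-210 \right)}} = \frac{66 - 29 \left(6 - 29\right)}{2 + \left(8 - 210\right)^{2}} = \frac{66 - -667}{2 + \left(-202\right)^{2}} = \frac{66 + 667}{2 + 40804} = \frac{733}{40806}$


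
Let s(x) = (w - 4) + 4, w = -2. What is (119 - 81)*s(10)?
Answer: -76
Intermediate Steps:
s(x) = -2 (s(x) = (-2 - 4) + 4 = -6 + 4 = -2)
(119 - 81)*s(10) = (119 - 81)*(-2) = 38*(-2) = -76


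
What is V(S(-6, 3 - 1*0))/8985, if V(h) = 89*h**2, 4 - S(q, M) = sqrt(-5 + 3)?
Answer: 1246/8985 - 712*I*sqrt(2)/8985 ≈ 0.13868 - 0.11207*I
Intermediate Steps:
S(q, M) = 4 - I*sqrt(2) (S(q, M) = 4 - sqrt(-5 + 3) = 4 - sqrt(-2) = 4 - I*sqrt(2))
V(S(-6, 3 - 1*0))/8985 = (89*(4 - I*sqrt(2))**2)/8985 = (89*(4 - I*sqrt(2))**2)*(1/8985) = 89*(4 - I*sqrt(2))**2/8985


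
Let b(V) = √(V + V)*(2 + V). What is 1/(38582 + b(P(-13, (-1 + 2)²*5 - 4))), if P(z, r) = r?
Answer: 19291/744285353 - 3*√2/1488570706 ≈ 2.5916e-5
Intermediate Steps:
b(V) = √2*√V*(2 + V) (b(V) = √(2*V)*(2 + V) = (√2*√V)*(2 + V) = √2*√V*(2 + V))
1/(38582 + b(P(-13, (-1 + 2)²*5 - 4))) = 1/(38582 + √2*√((-1 + 2)²*5 - 4)*(2 + ((-1 + 2)²*5 - 4))) = 1/(38582 + √2*√(1²*5 - 4)*(2 + (1²*5 - 4))) = 1/(38582 + √2*√(1*5 - 4)*(2 + (1*5 - 4))) = 1/(38582 + √2*√(5 - 4)*(2 + (5 - 4))) = 1/(38582 + √2*√1*(2 + 1)) = 1/(38582 + √2*1*3) = 1/(38582 + 3*√2)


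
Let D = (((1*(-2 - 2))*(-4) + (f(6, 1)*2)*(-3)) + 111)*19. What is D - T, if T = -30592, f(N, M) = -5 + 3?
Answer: 33233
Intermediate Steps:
f(N, M) = -2
D = 2641 (D = (((1*(-2 - 2))*(-4) - 2*2*(-3)) + 111)*19 = (((1*(-4))*(-4) - 4*(-3)) + 111)*19 = ((-4*(-4) + 12) + 111)*19 = ((16 + 12) + 111)*19 = (28 + 111)*19 = 139*19 = 2641)
D - T = 2641 - 1*(-30592) = 2641 + 30592 = 33233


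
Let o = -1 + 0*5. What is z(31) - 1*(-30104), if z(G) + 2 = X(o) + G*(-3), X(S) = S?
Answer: 30008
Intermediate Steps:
o = -1 (o = -1 + 0 = -1)
z(G) = -3 - 3*G (z(G) = -2 + (-1 + G*(-3)) = -2 + (-1 - 3*G) = -3 - 3*G)
z(31) - 1*(-30104) = (-3 - 3*31) - 1*(-30104) = (-3 - 93) + 30104 = -96 + 30104 = 30008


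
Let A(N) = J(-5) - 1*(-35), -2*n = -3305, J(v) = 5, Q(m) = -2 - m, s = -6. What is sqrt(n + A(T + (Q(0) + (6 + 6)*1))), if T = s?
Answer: sqrt(6770)/2 ≈ 41.140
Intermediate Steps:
T = -6
n = 3305/2 (n = -1/2*(-3305) = 3305/2 ≈ 1652.5)
A(N) = 40 (A(N) = 5 - 1*(-35) = 5 + 35 = 40)
sqrt(n + A(T + (Q(0) + (6 + 6)*1))) = sqrt(3305/2 + 40) = sqrt(3385/2) = sqrt(6770)/2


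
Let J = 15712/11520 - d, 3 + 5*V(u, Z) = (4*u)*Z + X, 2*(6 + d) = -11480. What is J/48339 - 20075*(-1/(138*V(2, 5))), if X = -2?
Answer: 58557442711/2801728440 ≈ 20.900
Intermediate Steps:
d = -5746 (d = -6 + (½)*(-11480) = -6 - 5740 = -5746)
V(u, Z) = -1 + 4*Z*u/5 (V(u, Z) = -⅗ + ((4*u)*Z - 2)/5 = -⅗ + (4*Z*u - 2)/5 = -⅗ + (-2 + 4*Z*u)/5 = -⅗ + (-⅖ + 4*Z*u/5) = -1 + 4*Z*u/5)
J = 2069051/360 (J = 15712/11520 - 1*(-5746) = 15712*(1/11520) + 5746 = 491/360 + 5746 = 2069051/360 ≈ 5747.4)
J/48339 - 20075*(-1/(138*V(2, 5))) = (2069051/360)/48339 - 20075*(-1/(138*(-1 + (⅘)*5*2))) = (2069051/360)*(1/48339) - 20075*(-1/(138*(-1 + 8))) = 2069051/17402040 - 20075/(-6*7*23) = 2069051/17402040 - 20075/((-42*23)) = 2069051/17402040 - 20075/(-966) = 2069051/17402040 - 20075*(-1/966) = 2069051/17402040 + 20075/966 = 58557442711/2801728440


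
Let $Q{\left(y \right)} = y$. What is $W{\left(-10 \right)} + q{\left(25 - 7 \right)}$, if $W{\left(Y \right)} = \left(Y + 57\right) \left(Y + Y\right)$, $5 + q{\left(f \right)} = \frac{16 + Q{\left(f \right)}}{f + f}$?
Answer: $- \frac{16993}{18} \approx -944.06$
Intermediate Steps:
$q{\left(f \right)} = -5 + \frac{16 + f}{2 f}$ ($q{\left(f \right)} = -5 + \frac{16 + f}{f + f} = -5 + \frac{16 + f}{2 f}$)
$W{\left(Y \right)} = 2 Y \left(57 + Y\right)$ ($W{\left(Y \right)} = \left(57 + Y\right) 2 Y = 2 Y \left(57 + Y\right)$)
$W{\left(-10 \right)} + q{\left(25 - 7 \right)} = 2 \left(-10\right) \left(57 - 10\right) - \left(\frac{9}{2} - \frac{8}{25 - 7}\right) = 2 \left(-10\right) 47 - \left(\frac{9}{2} - \frac{8}{25 - 7}\right) = -940 - \left(\frac{9}{2} - \frac{8}{18}\right) = -940 + \left(- \frac{9}{2} + 8 \cdot \frac{1}{18}\right) = -940 + \left(- \frac{9}{2} + \frac{4}{9}\right) = -940 - \frac{73}{18} = - \frac{16993}{18}$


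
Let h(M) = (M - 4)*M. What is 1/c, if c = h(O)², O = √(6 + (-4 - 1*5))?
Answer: -I/(24*√3 + 39*I) ≈ -0.012004 - 0.012794*I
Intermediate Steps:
O = I*√3 (O = √(6 + (-4 - 5)) = √(6 - 9) = √(-3) = I*√3 ≈ 1.732*I)
h(M) = M*(-4 + M) (h(M) = (-4 + M)*M = M*(-4 + M))
c = -3*(-4 + I*√3)² (c = ((I*√3)*(-4 + I*√3))² = (I*√3*(-4 + I*√3))² = -3*(-4 + I*√3)² ≈ -39.0 + 41.569*I)
1/c = 1/(-39 + 24*I*√3)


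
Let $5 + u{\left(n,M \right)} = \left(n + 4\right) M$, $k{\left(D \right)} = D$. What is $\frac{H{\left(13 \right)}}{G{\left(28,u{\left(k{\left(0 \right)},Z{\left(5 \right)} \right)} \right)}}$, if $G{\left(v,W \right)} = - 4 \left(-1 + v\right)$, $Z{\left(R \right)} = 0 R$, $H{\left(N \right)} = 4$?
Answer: $- \frac{1}{27} \approx -0.037037$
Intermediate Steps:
$Z{\left(R \right)} = 0$
$u{\left(n,M \right)} = -5 + M \left(4 + n\right)$ ($u{\left(n,M \right)} = -5 + \left(n + 4\right) M = -5 + \left(4 + n\right) M = -5 + M \left(4 + n\right)$)
$G{\left(v,W \right)} = 4 - 4 v$
$\frac{H{\left(13 \right)}}{G{\left(28,u{\left(k{\left(0 \right)},Z{\left(5 \right)} \right)} \right)}} = \frac{4}{4 - 112} = \frac{4}{-108} = 4 \left(- \frac{1}{108}\right) = - \frac{1}{27}$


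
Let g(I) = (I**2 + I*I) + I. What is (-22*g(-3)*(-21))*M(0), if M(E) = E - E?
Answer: 0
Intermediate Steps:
M(E) = 0
g(I) = I + 2*I**2 (g(I) = (I**2 + I**2) + I = 2*I**2 + I = I + 2*I**2)
(-22*g(-3)*(-21))*M(0) = (-(-66)*(1 + 2*(-3))*(-21))*0 = (-(-66)*(1 - 6)*(-21))*0 = (-(-66)*(-5)*(-21))*0 = (-22*15*(-21))*0 = -330*(-21)*0 = 6930*0 = 0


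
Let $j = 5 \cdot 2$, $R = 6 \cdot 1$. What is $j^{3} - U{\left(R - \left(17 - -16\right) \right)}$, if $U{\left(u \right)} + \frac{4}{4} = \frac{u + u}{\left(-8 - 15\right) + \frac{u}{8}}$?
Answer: $\frac{210779}{211} \approx 998.95$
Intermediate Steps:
$R = 6$
$U{\left(u \right)} = -1 + \frac{2 u}{-23 + \frac{u}{8}}$ ($U{\left(u \right)} = -1 + \frac{u + u}{\left(-8 - 15\right) + \frac{u}{8}} = -1 + \frac{2 u}{\left(-8 - 15\right) + u \frac{1}{8}} = -1 + \frac{2 u}{-23 + \frac{u}{8}}$)
$j = 10$
$j^{3} - U{\left(R - \left(17 - -16\right) \right)} = 10^{3} - \frac{184 + 15 \left(6 - \left(17 - -16\right)\right)}{-184 - \left(11 + 16\right)} = 1000 - \frac{184 + 15 \left(6 - \left(17 + 16\right)\right)}{-184 + \left(6 - \left(17 + 16\right)\right)} = 1000 - \frac{184 + 15 \left(6 - 33\right)}{-184 + \left(6 - 33\right)} = 1000 - \frac{184 + 15 \left(-27\right)}{-184 - 27} = 1000 - \frac{184 - 405}{-211} = 1000 - \left(- \frac{1}{211}\right) \left(-221\right) = 1000 - \frac{221}{211} = \frac{210779}{211}$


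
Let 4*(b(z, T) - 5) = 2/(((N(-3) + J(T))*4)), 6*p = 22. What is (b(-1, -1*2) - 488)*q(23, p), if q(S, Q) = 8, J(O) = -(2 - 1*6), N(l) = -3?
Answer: -3863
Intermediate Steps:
p = 11/3 (p = (⅙)*22 = 11/3 ≈ 3.6667)
J(O) = 4 (J(O) = -(2 - 6) = -1*(-4) = 4)
b(z, T) = 41/8 (b(z, T) = 5 + (2/(((-3 + 4)*4)))/4 = 5 + (2/((1*4)))/4 = 5 + (2/4)/4 = 5 + (2*(¼))/4 = 5 + (¼)*(½) = 5 + ⅛ = 41/8)
(b(-1, -1*2) - 488)*q(23, p) = (41/8 - 488)*8 = -3863/8*8 = -3863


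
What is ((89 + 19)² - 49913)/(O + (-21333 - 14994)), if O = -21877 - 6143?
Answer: 38249/64347 ≈ 0.59442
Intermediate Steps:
O = -28020
((89 + 19)² - 49913)/(O + (-21333 - 14994)) = ((89 + 19)² - 49913)/(-28020 + (-21333 - 14994)) = (108² - 49913)/(-28020 - 36327) = (11664 - 49913)/(-64347) = -38249*(-1/64347) = 38249/64347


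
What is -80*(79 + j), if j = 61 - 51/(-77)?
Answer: -866480/77 ≈ -11253.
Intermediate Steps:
j = 4748/77 (j = 61 - 51*(-1/77) = 61 + 51/77 = 4748/77 ≈ 61.662)
-80*(79 + j) = -80*(79 + 4748/77) = -80*10831/77 = -866480/77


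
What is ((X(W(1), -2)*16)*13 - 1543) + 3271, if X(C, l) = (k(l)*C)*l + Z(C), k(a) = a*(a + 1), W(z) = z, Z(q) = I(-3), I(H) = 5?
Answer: 1936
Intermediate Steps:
Z(q) = 5
k(a) = a*(1 + a)
X(C, l) = 5 + C*l²*(1 + l) (X(C, l) = ((l*(1 + l))*C)*l + 5 = (C*l*(1 + l))*l + 5 = C*l²*(1 + l) + 5 = 5 + C*l²*(1 + l))
((X(W(1), -2)*16)*13 - 1543) + 3271 = (((5 + 1*(-2)²*(1 - 2))*16)*13 - 1543) + 3271 = (((5 + 1*4*(-1))*16)*13 - 1543) + 3271 = (((5 - 4)*16)*13 - 1543) + 3271 = ((1*16)*13 - 1543) + 3271 = (16*13 - 1543) + 3271 = (208 - 1543) + 3271 = -1335 + 3271 = 1936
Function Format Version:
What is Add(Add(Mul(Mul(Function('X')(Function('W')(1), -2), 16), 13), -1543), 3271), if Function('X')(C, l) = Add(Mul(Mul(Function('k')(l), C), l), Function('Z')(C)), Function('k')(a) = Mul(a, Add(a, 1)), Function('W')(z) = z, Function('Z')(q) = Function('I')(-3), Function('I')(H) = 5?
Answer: 1936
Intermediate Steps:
Function('Z')(q) = 5
Function('k')(a) = Mul(a, Add(1, a))
Function('X')(C, l) = Add(5, Mul(C, Pow(l, 2), Add(1, l))) (Function('X')(C, l) = Add(Mul(Mul(Mul(l, Add(1, l)), C), l), 5) = Add(Mul(Mul(C, l, Add(1, l)), l), 5) = Add(Mul(C, Pow(l, 2), Add(1, l)), 5) = Add(5, Mul(C, Pow(l, 2), Add(1, l))))
Add(Add(Mul(Mul(Function('X')(Function('W')(1), -2), 16), 13), -1543), 3271) = Add(Add(Mul(Mul(Add(5, Mul(1, Pow(-2, 2), Add(1, -2))), 16), 13), -1543), 3271) = Add(Add(Mul(Mul(Add(5, Mul(1, 4, -1)), 16), 13), -1543), 3271) = Add(Add(Mul(Mul(Add(5, -4), 16), 13), -1543), 3271) = Add(Add(Mul(Mul(1, 16), 13), -1543), 3271) = Add(Add(Mul(16, 13), -1543), 3271) = Add(Add(208, -1543), 3271) = Add(-1335, 3271) = 1936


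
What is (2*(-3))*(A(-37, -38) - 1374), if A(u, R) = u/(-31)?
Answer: 255342/31 ≈ 8236.8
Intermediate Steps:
A(u, R) = -u/31 (A(u, R) = u*(-1/31) = -u/31)
(2*(-3))*(A(-37, -38) - 1374) = (2*(-3))*(-1/31*(-37) - 1374) = -6*(37/31 - 1374) = -6*(-42557/31) = 255342/31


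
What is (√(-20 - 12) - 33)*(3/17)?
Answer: -99/17 + 12*I*√2/17 ≈ -5.8235 + 0.99827*I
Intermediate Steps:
(√(-20 - 12) - 33)*(3/17) = (√(-32) - 33)*(3*(1/17)) = (4*I*√2 - 33)*(3/17) = (-33 + 4*I*√2)*(3/17) = -99/17 + 12*I*√2/17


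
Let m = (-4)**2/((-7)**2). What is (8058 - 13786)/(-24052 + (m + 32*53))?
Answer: 70168/273857 ≈ 0.25622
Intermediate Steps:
m = 16/49 ≈ 0.32653
(8058 - 13786)/(-24052 + (m + 32*53)) = (8058 - 13786)/(-24052 + (16/49 + 32*53)) = -5728/(-24052 + (16/49 + 1696)) = -5728/(-24052 + 83120/49) = -5728/(-1095428/49) = -5728*(-49/1095428) = 70168/273857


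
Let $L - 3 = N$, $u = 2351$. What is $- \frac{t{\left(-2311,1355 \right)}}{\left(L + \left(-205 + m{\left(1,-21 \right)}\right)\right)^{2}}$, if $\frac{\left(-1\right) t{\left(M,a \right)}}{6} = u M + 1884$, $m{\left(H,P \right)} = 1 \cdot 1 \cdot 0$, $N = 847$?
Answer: $- \frac{10862554}{138675} \approx -78.331$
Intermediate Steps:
$m{\left(H,P \right)} = 0$ ($m{\left(H,P \right)} = 1 \cdot 0 = 0$)
$t{\left(M,a \right)} = -11304 - 14106 M$ ($t{\left(M,a \right)} = - 6 \left(2351 M + 1884\right) = - 6 \left(1884 + 2351 M\right) = -11304 - 14106 M$)
$L = 850$ ($L = 3 + 847 = 850$)
$- \frac{t{\left(-2311,1355 \right)}}{\left(L + \left(-205 + m{\left(1,-21 \right)}\right)\right)^{2}} = - \frac{-11304 - -32598966}{\left(850 + \left(-205 + 0\right)\right)^{2}} = - \frac{-11304 + 32598966}{\left(850 - 205\right)^{2}} = - \frac{32587662}{645^{2}} = - \frac{32587662}{416025} = \left(-1\right) \frac{10862554}{138675} = - \frac{10862554}{138675}$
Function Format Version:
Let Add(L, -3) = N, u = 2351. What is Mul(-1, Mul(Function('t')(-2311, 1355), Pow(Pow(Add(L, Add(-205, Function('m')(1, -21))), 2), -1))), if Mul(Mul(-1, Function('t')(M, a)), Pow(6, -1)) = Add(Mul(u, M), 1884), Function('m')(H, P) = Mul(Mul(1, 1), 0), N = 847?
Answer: Rational(-10862554, 138675) ≈ -78.331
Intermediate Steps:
Function('m')(H, P) = 0 (Function('m')(H, P) = Mul(1, 0) = 0)
Function('t')(M, a) = Add(-11304, Mul(-14106, M)) (Function('t')(M, a) = Mul(-6, Add(Mul(2351, M), 1884)) = Mul(-6, Add(1884, Mul(2351, M))) = Add(-11304, Mul(-14106, M)))
L = 850 (L = Add(3, 847) = 850)
Mul(-1, Mul(Function('t')(-2311, 1355), Pow(Pow(Add(L, Add(-205, Function('m')(1, -21))), 2), -1))) = Mul(-1, Mul(Add(-11304, Mul(-14106, -2311)), Pow(Pow(Add(850, Add(-205, 0)), 2), -1))) = Mul(-1, Mul(Add(-11304, 32598966), Pow(Pow(Add(850, -205), 2), -1))) = Mul(-1, Mul(32587662, Pow(Pow(645, 2), -1))) = Mul(-1, Mul(32587662, Pow(416025, -1))) = Mul(-1, Mul(32587662, Rational(1, 416025))) = Mul(-1, Rational(10862554, 138675)) = Rational(-10862554, 138675)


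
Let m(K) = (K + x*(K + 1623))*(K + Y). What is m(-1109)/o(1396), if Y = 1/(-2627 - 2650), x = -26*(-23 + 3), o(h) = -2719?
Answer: 1557684329174/14348163 ≈ 1.0856e+5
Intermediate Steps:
x = 520 (x = -26*(-20) = 520)
Y = -1/5277 (Y = 1/(-5277) = -1/5277 ≈ -0.00018950)
m(K) = (843960 + 521*K)*(-1/5277 + K) (m(K) = (K + 520*(K + 1623))*(K - 1/5277) = (K + 520*(1623 + K))*(-1/5277 + K) = (K + (843960 + 520*K))*(-1/5277 + K) = (843960 + 521*K)*(-1/5277 + K))
m(-1109)/o(1396) = (-281320/1759 + 521*(-1109)² + (4453576399/5277)*(-1109))/(-2719) = (-281320/1759 + 521*1229881 - 4939016226491/5277)*(-1/2719) = (-281320/1759 + 640768001 - 4939016226491/5277)*(-1/2719) = -1557684329174/5277*(-1/2719) = 1557684329174/14348163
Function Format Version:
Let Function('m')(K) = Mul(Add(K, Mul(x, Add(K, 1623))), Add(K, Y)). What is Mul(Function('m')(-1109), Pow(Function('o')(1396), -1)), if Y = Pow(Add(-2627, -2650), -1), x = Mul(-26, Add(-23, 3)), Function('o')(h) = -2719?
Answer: Rational(1557684329174, 14348163) ≈ 1.0856e+5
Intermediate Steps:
x = 520 (x = Mul(-26, -20) = 520)
Y = Rational(-1, 5277) (Y = Pow(-5277, -1) = Rational(-1, 5277) ≈ -0.00018950)
Function('m')(K) = Mul(Add(843960, Mul(521, K)), Add(Rational(-1, 5277), K)) (Function('m')(K) = Mul(Add(K, Mul(520, Add(K, 1623))), Add(K, Rational(-1, 5277))) = Mul(Add(K, Mul(520, Add(1623, K))), Add(Rational(-1, 5277), K)) = Mul(Add(K, Add(843960, Mul(520, K))), Add(Rational(-1, 5277), K)) = Mul(Add(843960, Mul(521, K)), Add(Rational(-1, 5277), K)))
Mul(Function('m')(-1109), Pow(Function('o')(1396), -1)) = Mul(Add(Rational(-281320, 1759), Mul(521, Pow(-1109, 2)), Mul(Rational(4453576399, 5277), -1109)), Pow(-2719, -1)) = Mul(Add(Rational(-281320, 1759), Mul(521, 1229881), Rational(-4939016226491, 5277)), Rational(-1, 2719)) = Mul(Add(Rational(-281320, 1759), 640768001, Rational(-4939016226491, 5277)), Rational(-1, 2719)) = Mul(Rational(-1557684329174, 5277), Rational(-1, 2719)) = Rational(1557684329174, 14348163)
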